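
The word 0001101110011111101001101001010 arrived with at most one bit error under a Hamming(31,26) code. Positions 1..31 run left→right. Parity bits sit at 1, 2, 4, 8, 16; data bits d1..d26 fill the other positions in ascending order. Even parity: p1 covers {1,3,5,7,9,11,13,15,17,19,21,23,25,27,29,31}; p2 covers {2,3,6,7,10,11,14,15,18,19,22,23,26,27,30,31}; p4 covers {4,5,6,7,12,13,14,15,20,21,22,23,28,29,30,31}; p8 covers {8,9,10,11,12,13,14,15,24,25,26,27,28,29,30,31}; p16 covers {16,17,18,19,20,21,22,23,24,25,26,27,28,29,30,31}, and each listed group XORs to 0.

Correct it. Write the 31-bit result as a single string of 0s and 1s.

0001101110011101101001101001010

s1 (pos 1,3,5,7,9,11,13,15,17,19,21,23,25,27,29,31): 0⊕0⊕1⊕1⊕1⊕0⊕1⊕1⊕1⊕1⊕0⊕1⊕1⊕0⊕0⊕0 = 1
s2 (pos 2,3,6,7,10,11,14,15,18,19,22,23,26,27,30,31): 0⊕0⊕0⊕1⊕0⊕0⊕1⊕1⊕0⊕1⊕1⊕1⊕0⊕0⊕1⊕0 = 1
s4 (pos 4,5,6,7,12,13,14,15,20,21,22,23,28,29,30,31): 1⊕1⊕0⊕1⊕1⊕1⊕1⊕1⊕0⊕0⊕1⊕1⊕1⊕0⊕1⊕0 = 1
s8 (pos 8,9,10,11,12,13,14,15,24,25,26,27,28,29,30,31): 1⊕1⊕0⊕0⊕1⊕1⊕1⊕1⊕0⊕1⊕0⊕0⊕1⊕0⊕1⊕0 = 1
s16 (pos 16,17,18,19,20,21,22,23,24,25,26,27,28,29,30,31): 1⊕1⊕0⊕1⊕0⊕0⊕1⊕1⊕0⊕1⊕0⊕0⊕1⊕0⊕1⊕0 = 0
Syndrome s16…s1 = 01111 → error at position 15.
Flip position 15: 0001101110011111101001101001010 → 0001101110011101101001101001010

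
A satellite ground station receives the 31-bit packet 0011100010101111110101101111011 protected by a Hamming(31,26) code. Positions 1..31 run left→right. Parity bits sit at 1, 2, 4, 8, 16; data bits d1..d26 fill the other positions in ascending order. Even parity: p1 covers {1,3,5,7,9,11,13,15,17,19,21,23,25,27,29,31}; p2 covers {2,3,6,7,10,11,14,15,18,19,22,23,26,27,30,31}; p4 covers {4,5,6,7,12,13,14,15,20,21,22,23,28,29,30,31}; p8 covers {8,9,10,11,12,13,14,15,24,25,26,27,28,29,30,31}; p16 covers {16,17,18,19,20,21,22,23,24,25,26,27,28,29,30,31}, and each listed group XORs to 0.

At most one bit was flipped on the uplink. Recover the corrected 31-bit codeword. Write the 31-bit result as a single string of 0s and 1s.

s1 (pos 1,3,5,7,9,11,13,15,17,19,21,23,25,27,29,31): 0⊕1⊕1⊕0⊕1⊕1⊕1⊕1⊕1⊕0⊕0⊕1⊕1⊕1⊕0⊕1 = 1
s2 (pos 2,3,6,7,10,11,14,15,18,19,22,23,26,27,30,31): 0⊕1⊕0⊕0⊕0⊕1⊕1⊕1⊕1⊕0⊕1⊕1⊕1⊕1⊕1⊕1 = 1
s4 (pos 4,5,6,7,12,13,14,15,20,21,22,23,28,29,30,31): 1⊕1⊕0⊕0⊕0⊕1⊕1⊕1⊕1⊕0⊕1⊕1⊕1⊕0⊕1⊕1 = 1
s8 (pos 8,9,10,11,12,13,14,15,24,25,26,27,28,29,30,31): 0⊕1⊕0⊕1⊕0⊕1⊕1⊕1⊕0⊕1⊕1⊕1⊕1⊕0⊕1⊕1 = 1
s16 (pos 16,17,18,19,20,21,22,23,24,25,26,27,28,29,30,31): 1⊕1⊕1⊕0⊕1⊕0⊕1⊕1⊕0⊕1⊕1⊕1⊕1⊕0⊕1⊕1 = 0
Syndrome s16…s1 = 01111 → error at position 15.
Flip position 15: 0011100010101111110101101111011 → 0011100010101101110101101111011

0011100010101101110101101111011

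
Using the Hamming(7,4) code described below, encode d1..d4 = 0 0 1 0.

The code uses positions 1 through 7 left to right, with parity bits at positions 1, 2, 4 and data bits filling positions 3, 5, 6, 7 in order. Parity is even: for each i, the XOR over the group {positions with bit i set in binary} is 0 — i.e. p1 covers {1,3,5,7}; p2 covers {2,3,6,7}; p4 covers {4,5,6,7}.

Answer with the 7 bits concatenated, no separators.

0101010

Place data at non-parity positions: p1 p2 0 p4 0 1 0
p1 (pos 1,3,5,7): XOR of data positions = 0⊕0⊕0 = 0
p2 (pos 2,3,6,7): XOR of data positions = 0⊕1⊕0 = 1
p4 (pos 4,5,6,7): XOR of data positions = 0⊕1⊕0 = 1
Codeword: 0101010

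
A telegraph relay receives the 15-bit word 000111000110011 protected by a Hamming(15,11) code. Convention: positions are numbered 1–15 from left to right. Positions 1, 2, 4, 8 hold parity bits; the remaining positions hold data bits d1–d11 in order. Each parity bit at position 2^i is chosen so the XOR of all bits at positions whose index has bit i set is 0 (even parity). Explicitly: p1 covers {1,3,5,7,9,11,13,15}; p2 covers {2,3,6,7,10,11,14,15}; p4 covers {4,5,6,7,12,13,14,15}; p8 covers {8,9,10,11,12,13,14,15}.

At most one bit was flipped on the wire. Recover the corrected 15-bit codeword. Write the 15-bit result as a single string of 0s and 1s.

000111100110011

s1 (pos 1,3,5,7,9,11,13,15): 0⊕0⊕1⊕0⊕0⊕1⊕0⊕1 = 1
s2 (pos 2,3,6,7,10,11,14,15): 0⊕0⊕1⊕0⊕1⊕1⊕1⊕1 = 1
s4 (pos 4,5,6,7,12,13,14,15): 1⊕1⊕1⊕0⊕0⊕0⊕1⊕1 = 1
s8 (pos 8,9,10,11,12,13,14,15): 0⊕0⊕1⊕1⊕0⊕0⊕1⊕1 = 0
Syndrome s8…s1 = 0111 → error at position 7.
Flip position 7: 000111000110011 → 000111100110011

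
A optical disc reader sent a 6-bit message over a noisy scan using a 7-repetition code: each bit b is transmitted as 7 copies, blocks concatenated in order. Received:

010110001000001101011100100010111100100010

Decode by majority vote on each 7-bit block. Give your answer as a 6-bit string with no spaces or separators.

Block 1 (0101100): 3 ones → 0
Block 2 (0100000): 1 one → 0
Block 3 (1101011): 5 ones → 1
Block 4 (1001000): 2 ones → 0
Block 5 (1011110): 5 ones → 1
Block 6 (0100010): 2 ones → 0

001010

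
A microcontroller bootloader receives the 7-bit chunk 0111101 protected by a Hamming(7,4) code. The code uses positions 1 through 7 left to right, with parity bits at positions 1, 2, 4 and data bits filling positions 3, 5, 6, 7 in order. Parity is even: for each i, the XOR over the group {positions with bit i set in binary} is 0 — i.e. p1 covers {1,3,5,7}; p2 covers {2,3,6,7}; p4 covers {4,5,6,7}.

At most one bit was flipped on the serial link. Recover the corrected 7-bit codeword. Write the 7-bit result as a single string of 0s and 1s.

0111100

s1 (pos 1,3,5,7): 0⊕1⊕1⊕1 = 1
s2 (pos 2,3,6,7): 1⊕1⊕0⊕1 = 1
s4 (pos 4,5,6,7): 1⊕1⊕0⊕1 = 1
Syndrome s4…s1 = 111 → error at position 7.
Flip position 7: 0111101 → 0111100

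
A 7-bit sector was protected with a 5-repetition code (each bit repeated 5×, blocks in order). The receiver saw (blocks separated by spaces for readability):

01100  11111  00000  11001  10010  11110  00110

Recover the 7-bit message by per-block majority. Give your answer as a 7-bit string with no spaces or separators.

0101010

Block 1 (01100): 2 ones → 0
Block 2 (11111): 5 ones → 1
Block 3 (00000): 0 ones → 0
Block 4 (11001): 3 ones → 1
Block 5 (10010): 2 ones → 0
Block 6 (11110): 4 ones → 1
Block 7 (00110): 2 ones → 0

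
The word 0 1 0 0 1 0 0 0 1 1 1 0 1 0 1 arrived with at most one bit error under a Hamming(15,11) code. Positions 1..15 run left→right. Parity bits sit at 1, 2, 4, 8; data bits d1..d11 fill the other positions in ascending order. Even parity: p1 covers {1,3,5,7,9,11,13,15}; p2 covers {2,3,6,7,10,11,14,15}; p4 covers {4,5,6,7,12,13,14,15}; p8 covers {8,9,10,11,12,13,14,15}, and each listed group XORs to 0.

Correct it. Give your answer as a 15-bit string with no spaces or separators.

s1 (pos 1,3,5,7,9,11,13,15): 0⊕0⊕1⊕0⊕1⊕1⊕1⊕1 = 1
s2 (pos 2,3,6,7,10,11,14,15): 1⊕0⊕0⊕0⊕1⊕1⊕0⊕1 = 0
s4 (pos 4,5,6,7,12,13,14,15): 0⊕1⊕0⊕0⊕0⊕1⊕0⊕1 = 1
s8 (pos 8,9,10,11,12,13,14,15): 0⊕1⊕1⊕1⊕0⊕1⊕0⊕1 = 1
Syndrome s8…s1 = 1101 → error at position 13.
Flip position 13: 010010001110101 → 010010001110001

010010001110001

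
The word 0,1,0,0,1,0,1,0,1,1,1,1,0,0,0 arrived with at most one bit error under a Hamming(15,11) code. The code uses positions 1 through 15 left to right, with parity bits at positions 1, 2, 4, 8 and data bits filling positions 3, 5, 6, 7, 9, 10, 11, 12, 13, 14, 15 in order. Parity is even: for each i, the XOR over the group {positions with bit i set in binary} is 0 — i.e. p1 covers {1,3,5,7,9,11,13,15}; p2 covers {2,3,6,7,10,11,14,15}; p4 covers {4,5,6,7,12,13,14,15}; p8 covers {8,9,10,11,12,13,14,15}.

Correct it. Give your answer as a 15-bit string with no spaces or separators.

s1 (pos 1,3,5,7,9,11,13,15): 0⊕0⊕1⊕1⊕1⊕1⊕0⊕0 = 0
s2 (pos 2,3,6,7,10,11,14,15): 1⊕0⊕0⊕1⊕1⊕1⊕0⊕0 = 0
s4 (pos 4,5,6,7,12,13,14,15): 0⊕1⊕0⊕1⊕1⊕0⊕0⊕0 = 1
s8 (pos 8,9,10,11,12,13,14,15): 0⊕1⊕1⊕1⊕1⊕0⊕0⊕0 = 0
Syndrome s8…s1 = 0100 → error at position 4.
Flip position 4: 010010101111000 → 010110101111000

010110101111000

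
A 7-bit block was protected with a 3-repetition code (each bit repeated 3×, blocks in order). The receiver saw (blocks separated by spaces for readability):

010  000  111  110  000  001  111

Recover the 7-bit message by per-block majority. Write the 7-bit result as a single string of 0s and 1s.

0011001

Block 1 (010): 1 one → 0
Block 2 (000): 0 ones → 0
Block 3 (111): 3 ones → 1
Block 4 (110): 2 ones → 1
Block 5 (000): 0 ones → 0
Block 6 (001): 1 one → 0
Block 7 (111): 3 ones → 1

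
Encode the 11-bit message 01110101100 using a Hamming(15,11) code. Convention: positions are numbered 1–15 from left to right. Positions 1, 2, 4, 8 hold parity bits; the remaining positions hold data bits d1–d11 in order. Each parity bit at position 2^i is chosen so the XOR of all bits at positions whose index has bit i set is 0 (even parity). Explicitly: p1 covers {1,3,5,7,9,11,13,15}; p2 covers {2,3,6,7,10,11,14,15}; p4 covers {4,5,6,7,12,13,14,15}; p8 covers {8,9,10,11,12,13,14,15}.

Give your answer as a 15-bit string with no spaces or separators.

Place data at non-parity positions: p1 p2 0 p4 1 1 1 p8 0 1 0 1 1 0 0
p1 (pos 1,3,5,7,9,11,13,15): XOR of data positions = 0⊕1⊕1⊕0⊕0⊕1⊕0 = 1
p2 (pos 2,3,6,7,10,11,14,15): XOR of data positions = 0⊕1⊕1⊕1⊕0⊕0⊕0 = 1
p4 (pos 4,5,6,7,12,13,14,15): XOR of data positions = 1⊕1⊕1⊕1⊕1⊕0⊕0 = 1
p8 (pos 8,9,10,11,12,13,14,15): XOR of data positions = 0⊕1⊕0⊕1⊕1⊕0⊕0 = 1
Codeword: 110111110101100

110111110101100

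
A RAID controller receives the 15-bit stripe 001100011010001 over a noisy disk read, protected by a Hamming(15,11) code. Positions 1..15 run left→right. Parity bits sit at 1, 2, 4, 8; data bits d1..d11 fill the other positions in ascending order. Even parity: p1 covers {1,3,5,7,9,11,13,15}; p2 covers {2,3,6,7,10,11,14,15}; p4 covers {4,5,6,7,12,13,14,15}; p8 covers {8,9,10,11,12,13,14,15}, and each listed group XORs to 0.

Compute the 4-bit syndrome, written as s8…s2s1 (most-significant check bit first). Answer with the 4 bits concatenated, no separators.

0010

s1 (pos 1,3,5,7,9,11,13,15): 0⊕1⊕0⊕0⊕1⊕1⊕0⊕1 = 0
s2 (pos 2,3,6,7,10,11,14,15): 0⊕1⊕0⊕0⊕0⊕1⊕0⊕1 = 1
s4 (pos 4,5,6,7,12,13,14,15): 1⊕0⊕0⊕0⊕0⊕0⊕0⊕1 = 0
s8 (pos 8,9,10,11,12,13,14,15): 1⊕1⊕0⊕1⊕0⊕0⊕0⊕1 = 0
Syndrome s8…s1 = 0010 → error at position 2.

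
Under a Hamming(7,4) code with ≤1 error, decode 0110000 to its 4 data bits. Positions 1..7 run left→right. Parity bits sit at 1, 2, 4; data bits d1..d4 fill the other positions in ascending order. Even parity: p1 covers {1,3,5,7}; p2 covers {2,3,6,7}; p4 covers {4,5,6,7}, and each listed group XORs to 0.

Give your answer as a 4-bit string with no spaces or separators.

1000

s1 (pos 1,3,5,7): 0⊕1⊕0⊕0 = 1
s2 (pos 2,3,6,7): 1⊕1⊕0⊕0 = 0
s4 (pos 4,5,6,7): 0⊕0⊕0⊕0 = 0
Syndrome s4…s1 = 001 → error at position 1.
Flip position 1: 0110000 → 1110000
Read data bits from positions 3,5,6,7: 1000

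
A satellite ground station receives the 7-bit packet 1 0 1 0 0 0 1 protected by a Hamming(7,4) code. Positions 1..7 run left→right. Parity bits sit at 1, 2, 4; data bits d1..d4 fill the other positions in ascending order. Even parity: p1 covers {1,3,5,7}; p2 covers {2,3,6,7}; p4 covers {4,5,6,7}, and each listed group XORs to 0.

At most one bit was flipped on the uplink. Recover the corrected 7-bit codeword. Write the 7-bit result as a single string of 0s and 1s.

1010101

s1 (pos 1,3,5,7): 1⊕1⊕0⊕1 = 1
s2 (pos 2,3,6,7): 0⊕1⊕0⊕1 = 0
s4 (pos 4,5,6,7): 0⊕0⊕0⊕1 = 1
Syndrome s4…s1 = 101 → error at position 5.
Flip position 5: 1010001 → 1010101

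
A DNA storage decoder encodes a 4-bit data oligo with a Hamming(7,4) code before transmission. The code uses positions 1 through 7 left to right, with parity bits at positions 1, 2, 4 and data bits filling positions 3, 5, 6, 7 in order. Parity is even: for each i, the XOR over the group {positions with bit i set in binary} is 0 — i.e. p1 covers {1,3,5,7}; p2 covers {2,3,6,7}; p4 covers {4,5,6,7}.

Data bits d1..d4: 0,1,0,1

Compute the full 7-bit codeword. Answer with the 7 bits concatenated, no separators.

Place data at non-parity positions: p1 p2 0 p4 1 0 1
p1 (pos 1,3,5,7): XOR of data positions = 0⊕1⊕1 = 0
p2 (pos 2,3,6,7): XOR of data positions = 0⊕0⊕1 = 1
p4 (pos 4,5,6,7): XOR of data positions = 1⊕0⊕1 = 0
Codeword: 0100101

0100101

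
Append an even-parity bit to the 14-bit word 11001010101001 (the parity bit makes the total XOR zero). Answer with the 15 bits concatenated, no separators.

XOR of the 14 data bits: 1⊕1⊕0⊕0⊕1⊕0⊕1⊕0⊕1⊕0⊕1⊕0⊕0⊕1 = 1
Parity bit = 1 (so all 15 bits XOR to 0).

110010101010011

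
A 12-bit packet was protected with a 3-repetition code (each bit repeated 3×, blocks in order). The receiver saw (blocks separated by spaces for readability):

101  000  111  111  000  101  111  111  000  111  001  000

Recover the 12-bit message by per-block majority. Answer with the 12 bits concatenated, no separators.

101101110100

Block 1 (101): 2 ones → 1
Block 2 (000): 0 ones → 0
Block 3 (111): 3 ones → 1
Block 4 (111): 3 ones → 1
Block 5 (000): 0 ones → 0
Block 6 (101): 2 ones → 1
Block 7 (111): 3 ones → 1
Block 8 (111): 3 ones → 1
Block 9 (000): 0 ones → 0
Block 10 (111): 3 ones → 1
Block 11 (001): 1 one → 0
Block 12 (000): 0 ones → 0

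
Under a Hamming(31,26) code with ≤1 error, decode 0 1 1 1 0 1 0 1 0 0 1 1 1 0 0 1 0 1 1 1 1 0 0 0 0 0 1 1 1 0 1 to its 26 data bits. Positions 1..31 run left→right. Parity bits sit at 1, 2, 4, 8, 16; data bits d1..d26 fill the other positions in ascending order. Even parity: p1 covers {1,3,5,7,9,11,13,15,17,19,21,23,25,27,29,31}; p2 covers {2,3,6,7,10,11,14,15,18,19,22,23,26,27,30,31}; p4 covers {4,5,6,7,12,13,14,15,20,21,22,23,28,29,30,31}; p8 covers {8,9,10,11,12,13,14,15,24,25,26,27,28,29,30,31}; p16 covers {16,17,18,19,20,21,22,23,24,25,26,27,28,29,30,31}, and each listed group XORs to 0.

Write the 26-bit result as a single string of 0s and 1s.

10100011100011010000011101

s1 (pos 1,3,5,7,9,11,13,15,17,19,21,23,25,27,29,31): 0⊕1⊕0⊕0⊕0⊕1⊕1⊕0⊕0⊕1⊕1⊕0⊕0⊕1⊕1⊕1 = 0
s2 (pos 2,3,6,7,10,11,14,15,18,19,22,23,26,27,30,31): 1⊕1⊕1⊕0⊕0⊕1⊕0⊕0⊕1⊕1⊕0⊕0⊕0⊕1⊕0⊕1 = 0
s4 (pos 4,5,6,7,12,13,14,15,20,21,22,23,28,29,30,31): 1⊕0⊕1⊕0⊕1⊕1⊕0⊕0⊕1⊕1⊕0⊕0⊕1⊕1⊕0⊕1 = 1
s8 (pos 8,9,10,11,12,13,14,15,24,25,26,27,28,29,30,31): 1⊕0⊕0⊕1⊕1⊕1⊕0⊕0⊕0⊕0⊕0⊕1⊕1⊕1⊕0⊕1 = 0
s16 (pos 16,17,18,19,20,21,22,23,24,25,26,27,28,29,30,31): 1⊕0⊕1⊕1⊕1⊕1⊕0⊕0⊕0⊕0⊕0⊕1⊕1⊕1⊕0⊕1 = 1
Syndrome s16…s1 = 10100 → error at position 20.
Flip position 20: 0111010100111001011110000011101 → 0111010100111001011010000011101
Read data bits from positions 3,5,6,7,9,10,11,12,13,14,15,17,18,19,20,21,22,23,24,25,26,27,28,29,30,31: 10100011100011010000011101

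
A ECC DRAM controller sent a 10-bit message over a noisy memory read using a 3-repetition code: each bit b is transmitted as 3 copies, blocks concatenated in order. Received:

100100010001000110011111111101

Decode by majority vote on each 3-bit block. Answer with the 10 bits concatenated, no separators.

Block 1 (100): 1 one → 0
Block 2 (100): 1 one → 0
Block 3 (010): 1 one → 0
Block 4 (001): 1 one → 0
Block 5 (000): 0 ones → 0
Block 6 (110): 2 ones → 1
Block 7 (011): 2 ones → 1
Block 8 (111): 3 ones → 1
Block 9 (111): 3 ones → 1
Block 10 (101): 2 ones → 1

0000011111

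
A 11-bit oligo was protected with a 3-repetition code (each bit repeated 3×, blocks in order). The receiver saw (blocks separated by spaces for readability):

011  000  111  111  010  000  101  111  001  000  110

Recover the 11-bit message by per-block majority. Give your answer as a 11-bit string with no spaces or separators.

Block 1 (011): 2 ones → 1
Block 2 (000): 0 ones → 0
Block 3 (111): 3 ones → 1
Block 4 (111): 3 ones → 1
Block 5 (010): 1 one → 0
Block 6 (000): 0 ones → 0
Block 7 (101): 2 ones → 1
Block 8 (111): 3 ones → 1
Block 9 (001): 1 one → 0
Block 10 (000): 0 ones → 0
Block 11 (110): 2 ones → 1

10110011001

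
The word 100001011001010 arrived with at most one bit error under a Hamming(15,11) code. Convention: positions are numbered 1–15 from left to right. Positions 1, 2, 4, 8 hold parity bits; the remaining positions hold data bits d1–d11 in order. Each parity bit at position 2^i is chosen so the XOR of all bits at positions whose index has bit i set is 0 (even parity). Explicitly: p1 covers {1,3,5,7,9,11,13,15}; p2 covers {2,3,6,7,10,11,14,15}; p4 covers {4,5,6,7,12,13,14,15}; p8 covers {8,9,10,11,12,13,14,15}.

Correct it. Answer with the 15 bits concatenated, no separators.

100101011001010

s1 (pos 1,3,5,7,9,11,13,15): 1⊕0⊕0⊕0⊕1⊕0⊕0⊕0 = 0
s2 (pos 2,3,6,7,10,11,14,15): 0⊕0⊕1⊕0⊕0⊕0⊕1⊕0 = 0
s4 (pos 4,5,6,7,12,13,14,15): 0⊕0⊕1⊕0⊕1⊕0⊕1⊕0 = 1
s8 (pos 8,9,10,11,12,13,14,15): 1⊕1⊕0⊕0⊕1⊕0⊕1⊕0 = 0
Syndrome s8…s1 = 0100 → error at position 4.
Flip position 4: 100001011001010 → 100101011001010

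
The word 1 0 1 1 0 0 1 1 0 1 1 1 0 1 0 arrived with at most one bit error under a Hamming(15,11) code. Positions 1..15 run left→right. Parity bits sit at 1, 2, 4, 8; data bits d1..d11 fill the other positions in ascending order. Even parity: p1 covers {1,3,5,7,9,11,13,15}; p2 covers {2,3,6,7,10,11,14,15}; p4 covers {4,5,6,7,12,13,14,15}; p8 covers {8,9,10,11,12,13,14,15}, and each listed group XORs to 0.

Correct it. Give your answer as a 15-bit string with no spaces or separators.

101100110011010

s1 (pos 1,3,5,7,9,11,13,15): 1⊕1⊕0⊕1⊕0⊕1⊕0⊕0 = 0
s2 (pos 2,3,6,7,10,11,14,15): 0⊕1⊕0⊕1⊕1⊕1⊕1⊕0 = 1
s4 (pos 4,5,6,7,12,13,14,15): 1⊕0⊕0⊕1⊕1⊕0⊕1⊕0 = 0
s8 (pos 8,9,10,11,12,13,14,15): 1⊕0⊕1⊕1⊕1⊕0⊕1⊕0 = 1
Syndrome s8…s1 = 1010 → error at position 10.
Flip position 10: 101100110111010 → 101100110011010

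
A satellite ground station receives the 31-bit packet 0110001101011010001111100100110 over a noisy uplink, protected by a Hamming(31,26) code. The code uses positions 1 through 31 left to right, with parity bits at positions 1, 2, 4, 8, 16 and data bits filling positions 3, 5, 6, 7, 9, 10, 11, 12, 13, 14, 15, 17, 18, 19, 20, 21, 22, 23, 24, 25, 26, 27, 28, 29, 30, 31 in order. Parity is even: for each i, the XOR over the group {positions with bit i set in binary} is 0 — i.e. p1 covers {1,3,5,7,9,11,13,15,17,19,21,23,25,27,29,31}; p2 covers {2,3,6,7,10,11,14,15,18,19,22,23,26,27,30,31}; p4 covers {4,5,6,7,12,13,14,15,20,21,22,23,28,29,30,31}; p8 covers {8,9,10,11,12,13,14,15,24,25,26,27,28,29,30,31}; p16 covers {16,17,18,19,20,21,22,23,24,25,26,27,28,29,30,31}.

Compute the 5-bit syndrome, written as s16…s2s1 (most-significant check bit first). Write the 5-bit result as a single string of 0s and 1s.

00000

s1 (pos 1,3,5,7,9,11,13,15,17,19,21,23,25,27,29,31): 0⊕1⊕0⊕1⊕0⊕0⊕1⊕1⊕0⊕1⊕1⊕1⊕0⊕0⊕1⊕0 = 0
s2 (pos 2,3,6,7,10,11,14,15,18,19,22,23,26,27,30,31): 1⊕1⊕0⊕1⊕1⊕0⊕0⊕1⊕0⊕1⊕1⊕1⊕1⊕0⊕1⊕0 = 0
s4 (pos 4,5,6,7,12,13,14,15,20,21,22,23,28,29,30,31): 0⊕0⊕0⊕1⊕1⊕1⊕0⊕1⊕1⊕1⊕1⊕1⊕0⊕1⊕1⊕0 = 0
s8 (pos 8,9,10,11,12,13,14,15,24,25,26,27,28,29,30,31): 1⊕0⊕1⊕0⊕1⊕1⊕0⊕1⊕0⊕0⊕1⊕0⊕0⊕1⊕1⊕0 = 0
s16 (pos 16,17,18,19,20,21,22,23,24,25,26,27,28,29,30,31): 0⊕0⊕0⊕1⊕1⊕1⊕1⊕1⊕0⊕0⊕1⊕0⊕0⊕1⊕1⊕0 = 0
Syndrome s16…s1 = 00000 → no error.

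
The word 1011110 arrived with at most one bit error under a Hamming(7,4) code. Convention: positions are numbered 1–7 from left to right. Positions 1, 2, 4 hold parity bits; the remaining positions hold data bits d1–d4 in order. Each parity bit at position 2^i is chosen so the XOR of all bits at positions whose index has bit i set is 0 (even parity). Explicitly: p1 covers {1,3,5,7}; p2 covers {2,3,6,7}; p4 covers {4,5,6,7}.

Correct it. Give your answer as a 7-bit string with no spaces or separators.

1011010

s1 (pos 1,3,5,7): 1⊕1⊕1⊕0 = 1
s2 (pos 2,3,6,7): 0⊕1⊕1⊕0 = 0
s4 (pos 4,5,6,7): 1⊕1⊕1⊕0 = 1
Syndrome s4…s1 = 101 → error at position 5.
Flip position 5: 1011110 → 1011010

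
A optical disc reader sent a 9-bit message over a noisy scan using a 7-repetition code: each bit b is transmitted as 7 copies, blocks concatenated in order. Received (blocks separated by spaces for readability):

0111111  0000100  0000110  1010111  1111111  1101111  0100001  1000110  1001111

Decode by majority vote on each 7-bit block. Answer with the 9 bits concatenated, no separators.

100111001

Block 1 (0111111): 6 ones → 1
Block 2 (0000100): 1 one → 0
Block 3 (0000110): 2 ones → 0
Block 4 (1010111): 5 ones → 1
Block 5 (1111111): 7 ones → 1
Block 6 (1101111): 6 ones → 1
Block 7 (0100001): 2 ones → 0
Block 8 (1000110): 3 ones → 0
Block 9 (1001111): 5 ones → 1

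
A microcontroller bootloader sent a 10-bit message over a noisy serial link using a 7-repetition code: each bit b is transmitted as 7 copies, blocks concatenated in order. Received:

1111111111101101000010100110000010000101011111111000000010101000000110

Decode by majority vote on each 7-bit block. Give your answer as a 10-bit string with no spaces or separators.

1100001000

Block 1 (1111111): 7 ones → 1
Block 2 (1111011): 6 ones → 1
Block 3 (0100001): 2 ones → 0
Block 4 (0100110): 3 ones → 0
Block 5 (0000100): 1 one → 0
Block 6 (0010101): 3 ones → 0
Block 7 (1111111): 7 ones → 1
Block 8 (0000000): 0 ones → 0
Block 9 (1010100): 3 ones → 0
Block 10 (0000110): 2 ones → 0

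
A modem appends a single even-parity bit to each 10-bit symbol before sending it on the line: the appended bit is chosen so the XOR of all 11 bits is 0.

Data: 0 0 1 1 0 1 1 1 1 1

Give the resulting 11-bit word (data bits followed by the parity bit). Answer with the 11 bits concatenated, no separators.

XOR of the 10 data bits: 0⊕0⊕1⊕1⊕0⊕1⊕1⊕1⊕1⊕1 = 1
Parity bit = 1 (so all 11 bits XOR to 0).

00110111111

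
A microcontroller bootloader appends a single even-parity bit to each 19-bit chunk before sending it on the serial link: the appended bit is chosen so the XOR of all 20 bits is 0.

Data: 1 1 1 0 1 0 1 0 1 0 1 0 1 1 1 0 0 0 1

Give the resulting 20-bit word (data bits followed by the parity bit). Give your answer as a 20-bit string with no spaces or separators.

11101010101011100011

XOR of the 19 data bits: 1⊕1⊕1⊕0⊕1⊕0⊕1⊕0⊕1⊕0⊕1⊕0⊕1⊕1⊕1⊕0⊕0⊕0⊕1 = 1
Parity bit = 1 (so all 20 bits XOR to 0).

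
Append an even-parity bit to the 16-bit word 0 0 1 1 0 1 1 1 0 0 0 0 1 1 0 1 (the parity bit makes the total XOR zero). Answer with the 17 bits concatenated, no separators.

00110111000011010

XOR of the 16 data bits: 0⊕0⊕1⊕1⊕0⊕1⊕1⊕1⊕0⊕0⊕0⊕0⊕1⊕1⊕0⊕1 = 0
Parity bit = 0 (so all 17 bits XOR to 0).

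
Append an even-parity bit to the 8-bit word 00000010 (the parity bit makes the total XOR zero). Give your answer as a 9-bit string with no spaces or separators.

XOR of the 8 data bits: 0⊕0⊕0⊕0⊕0⊕0⊕1⊕0 = 1
Parity bit = 1 (so all 9 bits XOR to 0).

000000101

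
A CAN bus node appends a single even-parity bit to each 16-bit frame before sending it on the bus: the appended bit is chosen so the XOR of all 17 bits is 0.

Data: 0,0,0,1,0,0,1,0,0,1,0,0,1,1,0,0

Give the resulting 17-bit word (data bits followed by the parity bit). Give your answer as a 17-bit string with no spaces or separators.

00010010010011001

XOR of the 16 data bits: 0⊕0⊕0⊕1⊕0⊕0⊕1⊕0⊕0⊕1⊕0⊕0⊕1⊕1⊕0⊕0 = 1
Parity bit = 1 (so all 17 bits XOR to 0).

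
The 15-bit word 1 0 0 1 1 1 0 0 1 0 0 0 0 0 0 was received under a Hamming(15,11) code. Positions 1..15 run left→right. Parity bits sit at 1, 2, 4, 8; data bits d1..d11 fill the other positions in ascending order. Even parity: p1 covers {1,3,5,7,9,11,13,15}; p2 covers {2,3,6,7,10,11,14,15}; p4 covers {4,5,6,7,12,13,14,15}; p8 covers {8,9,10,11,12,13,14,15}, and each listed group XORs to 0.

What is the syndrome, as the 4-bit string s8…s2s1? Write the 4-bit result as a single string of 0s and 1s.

1111

s1 (pos 1,3,5,7,9,11,13,15): 1⊕0⊕1⊕0⊕1⊕0⊕0⊕0 = 1
s2 (pos 2,3,6,7,10,11,14,15): 0⊕0⊕1⊕0⊕0⊕0⊕0⊕0 = 1
s4 (pos 4,5,6,7,12,13,14,15): 1⊕1⊕1⊕0⊕0⊕0⊕0⊕0 = 1
s8 (pos 8,9,10,11,12,13,14,15): 0⊕1⊕0⊕0⊕0⊕0⊕0⊕0 = 1
Syndrome s8…s1 = 1111 → error at position 15.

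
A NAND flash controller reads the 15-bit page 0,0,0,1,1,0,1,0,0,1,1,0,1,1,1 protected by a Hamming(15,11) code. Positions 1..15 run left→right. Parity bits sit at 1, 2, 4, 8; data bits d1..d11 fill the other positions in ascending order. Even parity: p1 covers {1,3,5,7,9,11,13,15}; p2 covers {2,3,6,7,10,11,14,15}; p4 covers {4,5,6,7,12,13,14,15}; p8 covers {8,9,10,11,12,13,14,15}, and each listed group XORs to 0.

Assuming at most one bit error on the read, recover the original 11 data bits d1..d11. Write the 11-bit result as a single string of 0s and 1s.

01010100111

s1 (pos 1,3,5,7,9,11,13,15): 0⊕0⊕1⊕1⊕0⊕1⊕1⊕1 = 1
s2 (pos 2,3,6,7,10,11,14,15): 0⊕0⊕0⊕1⊕1⊕1⊕1⊕1 = 1
s4 (pos 4,5,6,7,12,13,14,15): 1⊕1⊕0⊕1⊕0⊕1⊕1⊕1 = 0
s8 (pos 8,9,10,11,12,13,14,15): 0⊕0⊕1⊕1⊕0⊕1⊕1⊕1 = 1
Syndrome s8…s1 = 1011 → error at position 11.
Flip position 11: 000110100110111 → 000110100100111
Read data bits from positions 3,5,6,7,9,10,11,12,13,14,15: 01010100111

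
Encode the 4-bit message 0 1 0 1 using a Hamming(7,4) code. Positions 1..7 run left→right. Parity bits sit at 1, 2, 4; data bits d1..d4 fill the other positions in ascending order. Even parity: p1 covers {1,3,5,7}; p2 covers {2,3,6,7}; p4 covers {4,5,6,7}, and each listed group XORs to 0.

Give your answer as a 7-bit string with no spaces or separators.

Place data at non-parity positions: p1 p2 0 p4 1 0 1
p1 (pos 1,3,5,7): XOR of data positions = 0⊕1⊕1 = 0
p2 (pos 2,3,6,7): XOR of data positions = 0⊕0⊕1 = 1
p4 (pos 4,5,6,7): XOR of data positions = 1⊕0⊕1 = 0
Codeword: 0100101

0100101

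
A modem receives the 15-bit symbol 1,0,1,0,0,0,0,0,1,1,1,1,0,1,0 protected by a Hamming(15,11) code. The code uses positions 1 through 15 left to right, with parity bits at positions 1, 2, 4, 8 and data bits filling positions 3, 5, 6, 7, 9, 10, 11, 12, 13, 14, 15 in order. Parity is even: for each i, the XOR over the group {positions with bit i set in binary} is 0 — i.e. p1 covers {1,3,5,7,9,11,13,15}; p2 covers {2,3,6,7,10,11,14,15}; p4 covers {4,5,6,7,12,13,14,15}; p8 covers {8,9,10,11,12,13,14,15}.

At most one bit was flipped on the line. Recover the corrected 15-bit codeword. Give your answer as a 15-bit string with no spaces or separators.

s1 (pos 1,3,5,7,9,11,13,15): 1⊕1⊕0⊕0⊕1⊕1⊕0⊕0 = 0
s2 (pos 2,3,6,7,10,11,14,15): 0⊕1⊕0⊕0⊕1⊕1⊕1⊕0 = 0
s4 (pos 4,5,6,7,12,13,14,15): 0⊕0⊕0⊕0⊕1⊕0⊕1⊕0 = 0
s8 (pos 8,9,10,11,12,13,14,15): 0⊕1⊕1⊕1⊕1⊕0⊕1⊕0 = 1
Syndrome s8…s1 = 1000 → error at position 8.
Flip position 8: 101000001111010 → 101000011111010

101000011111010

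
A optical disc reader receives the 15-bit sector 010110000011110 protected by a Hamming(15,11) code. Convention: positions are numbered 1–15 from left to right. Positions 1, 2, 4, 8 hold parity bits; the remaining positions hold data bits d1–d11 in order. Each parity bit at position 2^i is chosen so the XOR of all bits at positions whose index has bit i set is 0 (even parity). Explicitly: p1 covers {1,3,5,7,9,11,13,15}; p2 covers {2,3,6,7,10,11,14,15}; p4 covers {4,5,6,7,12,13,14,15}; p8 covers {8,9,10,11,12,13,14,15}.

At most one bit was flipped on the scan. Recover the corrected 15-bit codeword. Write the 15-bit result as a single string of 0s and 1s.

s1 (pos 1,3,5,7,9,11,13,15): 0⊕0⊕1⊕0⊕0⊕1⊕1⊕0 = 1
s2 (pos 2,3,6,7,10,11,14,15): 1⊕0⊕0⊕0⊕0⊕1⊕1⊕0 = 1
s4 (pos 4,5,6,7,12,13,14,15): 1⊕1⊕0⊕0⊕1⊕1⊕1⊕0 = 1
s8 (pos 8,9,10,11,12,13,14,15): 0⊕0⊕0⊕1⊕1⊕1⊕1⊕0 = 0
Syndrome s8…s1 = 0111 → error at position 7.
Flip position 7: 010110000011110 → 010110100011110

010110100011110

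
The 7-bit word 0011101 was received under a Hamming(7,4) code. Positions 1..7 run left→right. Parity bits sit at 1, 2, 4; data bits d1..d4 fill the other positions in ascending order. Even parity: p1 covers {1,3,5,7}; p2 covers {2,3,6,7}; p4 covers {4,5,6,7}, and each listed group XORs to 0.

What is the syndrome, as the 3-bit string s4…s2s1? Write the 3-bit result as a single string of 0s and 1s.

101

s1 (pos 1,3,5,7): 0⊕1⊕1⊕1 = 1
s2 (pos 2,3,6,7): 0⊕1⊕0⊕1 = 0
s4 (pos 4,5,6,7): 1⊕1⊕0⊕1 = 1
Syndrome s4…s1 = 101 → error at position 5.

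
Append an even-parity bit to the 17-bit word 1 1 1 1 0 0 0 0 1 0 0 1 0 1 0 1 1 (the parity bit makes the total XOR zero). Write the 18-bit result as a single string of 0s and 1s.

XOR of the 17 data bits: 1⊕1⊕1⊕1⊕0⊕0⊕0⊕0⊕1⊕0⊕0⊕1⊕0⊕1⊕0⊕1⊕1 = 1
Parity bit = 1 (so all 18 bits XOR to 0).

111100001001010111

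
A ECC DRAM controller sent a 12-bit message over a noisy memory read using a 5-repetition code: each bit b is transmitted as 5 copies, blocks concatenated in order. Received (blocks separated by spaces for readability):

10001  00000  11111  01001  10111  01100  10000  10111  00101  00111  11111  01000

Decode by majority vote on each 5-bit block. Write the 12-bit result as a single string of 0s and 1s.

001010010110

Block 1 (10001): 2 ones → 0
Block 2 (00000): 0 ones → 0
Block 3 (11111): 5 ones → 1
Block 4 (01001): 2 ones → 0
Block 5 (10111): 4 ones → 1
Block 6 (01100): 2 ones → 0
Block 7 (10000): 1 one → 0
Block 8 (10111): 4 ones → 1
Block 9 (00101): 2 ones → 0
Block 10 (00111): 3 ones → 1
Block 11 (11111): 5 ones → 1
Block 12 (01000): 1 one → 0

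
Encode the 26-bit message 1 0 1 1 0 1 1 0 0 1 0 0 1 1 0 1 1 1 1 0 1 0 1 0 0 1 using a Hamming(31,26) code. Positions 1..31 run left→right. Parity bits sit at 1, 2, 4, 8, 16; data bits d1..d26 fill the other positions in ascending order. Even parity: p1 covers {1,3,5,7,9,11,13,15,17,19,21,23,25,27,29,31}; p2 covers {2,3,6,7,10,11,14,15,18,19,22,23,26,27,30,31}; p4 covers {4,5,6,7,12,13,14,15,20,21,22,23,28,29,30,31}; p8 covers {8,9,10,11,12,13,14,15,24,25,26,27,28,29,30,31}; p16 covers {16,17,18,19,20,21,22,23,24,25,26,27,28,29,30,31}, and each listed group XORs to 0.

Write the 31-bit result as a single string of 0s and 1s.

Place data at non-parity positions: p1 p2 1 p4 0 1 1 p8 0 1 1 0 0 1 0 p16 0 1 1 0 1 1 1 1 0 1 0 1 0 0 1
p1 (pos 1,3,5,7,9,11,13,15,17,19,21,23,25,27,29,31): XOR of data positions = 1⊕0⊕1⊕0⊕1⊕0⊕0⊕0⊕1⊕1⊕1⊕0⊕0⊕0⊕1 = 1
p2 (pos 2,3,6,7,10,11,14,15,18,19,22,23,26,27,30,31): XOR of data positions = 1⊕1⊕1⊕1⊕1⊕1⊕0⊕1⊕1⊕1⊕1⊕1⊕0⊕0⊕1 = 0
p4 (pos 4,5,6,7,12,13,14,15,20,21,22,23,28,29,30,31): XOR of data positions = 0⊕1⊕1⊕0⊕0⊕1⊕0⊕0⊕1⊕1⊕1⊕1⊕0⊕0⊕1 = 0
p8 (pos 8,9,10,11,12,13,14,15,24,25,26,27,28,29,30,31): XOR of data positions = 0⊕1⊕1⊕0⊕0⊕1⊕0⊕1⊕0⊕1⊕0⊕1⊕0⊕0⊕1 = 1
p16 (pos 16,17,18,19,20,21,22,23,24,25,26,27,28,29,30,31): XOR of data positions = 0⊕1⊕1⊕0⊕1⊕1⊕1⊕1⊕0⊕1⊕0⊕1⊕0⊕0⊕1 = 1
Codeword: 1010011101100101011011110101001

1010011101100101011011110101001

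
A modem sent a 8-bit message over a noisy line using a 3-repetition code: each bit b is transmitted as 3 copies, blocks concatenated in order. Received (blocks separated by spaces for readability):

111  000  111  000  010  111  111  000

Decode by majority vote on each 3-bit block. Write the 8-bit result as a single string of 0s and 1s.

Block 1 (111): 3 ones → 1
Block 2 (000): 0 ones → 0
Block 3 (111): 3 ones → 1
Block 4 (000): 0 ones → 0
Block 5 (010): 1 one → 0
Block 6 (111): 3 ones → 1
Block 7 (111): 3 ones → 1
Block 8 (000): 0 ones → 0

10100110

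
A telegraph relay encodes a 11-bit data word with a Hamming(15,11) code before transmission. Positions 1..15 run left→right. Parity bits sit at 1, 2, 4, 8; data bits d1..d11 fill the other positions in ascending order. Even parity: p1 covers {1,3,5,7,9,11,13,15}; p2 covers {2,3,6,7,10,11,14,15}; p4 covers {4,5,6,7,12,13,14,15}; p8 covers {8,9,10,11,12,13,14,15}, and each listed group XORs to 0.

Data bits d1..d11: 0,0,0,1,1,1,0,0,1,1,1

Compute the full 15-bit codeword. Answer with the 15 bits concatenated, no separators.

000000111100111

Place data at non-parity positions: p1 p2 0 p4 0 0 1 p8 1 1 0 0 1 1 1
p1 (pos 1,3,5,7,9,11,13,15): XOR of data positions = 0⊕0⊕1⊕1⊕0⊕1⊕1 = 0
p2 (pos 2,3,6,7,10,11,14,15): XOR of data positions = 0⊕0⊕1⊕1⊕0⊕1⊕1 = 0
p4 (pos 4,5,6,7,12,13,14,15): XOR of data positions = 0⊕0⊕1⊕0⊕1⊕1⊕1 = 0
p8 (pos 8,9,10,11,12,13,14,15): XOR of data positions = 1⊕1⊕0⊕0⊕1⊕1⊕1 = 1
Codeword: 000000111100111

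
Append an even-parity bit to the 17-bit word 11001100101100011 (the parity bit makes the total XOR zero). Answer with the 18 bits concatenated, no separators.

110011001011000111

XOR of the 17 data bits: 1⊕1⊕0⊕0⊕1⊕1⊕0⊕0⊕1⊕0⊕1⊕1⊕0⊕0⊕0⊕1⊕1 = 1
Parity bit = 1 (so all 18 bits XOR to 0).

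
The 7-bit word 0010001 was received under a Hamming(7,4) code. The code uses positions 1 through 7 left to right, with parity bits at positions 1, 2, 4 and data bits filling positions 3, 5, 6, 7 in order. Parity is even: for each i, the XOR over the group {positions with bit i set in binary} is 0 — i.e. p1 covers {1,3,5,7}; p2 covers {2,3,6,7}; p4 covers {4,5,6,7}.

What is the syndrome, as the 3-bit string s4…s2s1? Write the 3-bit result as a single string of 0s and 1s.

100

s1 (pos 1,3,5,7): 0⊕1⊕0⊕1 = 0
s2 (pos 2,3,6,7): 0⊕1⊕0⊕1 = 0
s4 (pos 4,5,6,7): 0⊕0⊕0⊕1 = 1
Syndrome s4…s1 = 100 → error at position 4.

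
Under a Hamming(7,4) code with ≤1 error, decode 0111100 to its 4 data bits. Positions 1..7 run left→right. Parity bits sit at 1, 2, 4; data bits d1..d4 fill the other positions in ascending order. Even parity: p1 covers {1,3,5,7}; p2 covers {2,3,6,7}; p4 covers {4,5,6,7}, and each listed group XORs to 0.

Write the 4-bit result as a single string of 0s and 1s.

s1 (pos 1,3,5,7): 0⊕1⊕1⊕0 = 0
s2 (pos 2,3,6,7): 1⊕1⊕0⊕0 = 0
s4 (pos 4,5,6,7): 1⊕1⊕0⊕0 = 0
Syndrome s4…s1 = 000 → no error.
Read data bits from positions 3,5,6,7: 1100

1100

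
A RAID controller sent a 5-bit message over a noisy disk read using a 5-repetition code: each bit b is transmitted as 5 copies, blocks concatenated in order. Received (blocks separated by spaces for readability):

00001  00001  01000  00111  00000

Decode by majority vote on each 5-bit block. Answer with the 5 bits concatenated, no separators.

Block 1 (00001): 1 one → 0
Block 2 (00001): 1 one → 0
Block 3 (01000): 1 one → 0
Block 4 (00111): 3 ones → 1
Block 5 (00000): 0 ones → 0

00010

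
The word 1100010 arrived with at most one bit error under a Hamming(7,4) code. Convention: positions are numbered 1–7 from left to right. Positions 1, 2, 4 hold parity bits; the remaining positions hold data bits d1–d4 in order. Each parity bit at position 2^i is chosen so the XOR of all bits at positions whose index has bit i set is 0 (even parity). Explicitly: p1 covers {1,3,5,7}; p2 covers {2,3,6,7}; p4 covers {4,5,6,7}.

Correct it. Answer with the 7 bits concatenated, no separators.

s1 (pos 1,3,5,7): 1⊕0⊕0⊕0 = 1
s2 (pos 2,3,6,7): 1⊕0⊕1⊕0 = 0
s4 (pos 4,5,6,7): 0⊕0⊕1⊕0 = 1
Syndrome s4…s1 = 101 → error at position 5.
Flip position 5: 1100010 → 1100110

1100110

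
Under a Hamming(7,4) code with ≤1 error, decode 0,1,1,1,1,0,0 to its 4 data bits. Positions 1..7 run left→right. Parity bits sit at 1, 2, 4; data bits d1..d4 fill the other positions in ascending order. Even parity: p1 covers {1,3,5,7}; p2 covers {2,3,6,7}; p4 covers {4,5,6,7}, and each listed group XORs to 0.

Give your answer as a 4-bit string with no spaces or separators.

1100

s1 (pos 1,3,5,7): 0⊕1⊕1⊕0 = 0
s2 (pos 2,3,6,7): 1⊕1⊕0⊕0 = 0
s4 (pos 4,5,6,7): 1⊕1⊕0⊕0 = 0
Syndrome s4…s1 = 000 → no error.
Read data bits from positions 3,5,6,7: 1100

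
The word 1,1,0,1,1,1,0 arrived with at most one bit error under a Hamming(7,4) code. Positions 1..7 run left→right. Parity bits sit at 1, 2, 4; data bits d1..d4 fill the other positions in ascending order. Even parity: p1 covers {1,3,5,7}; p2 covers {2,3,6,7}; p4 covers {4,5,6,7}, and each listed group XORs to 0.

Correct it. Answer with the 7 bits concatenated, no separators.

1100110

s1 (pos 1,3,5,7): 1⊕0⊕1⊕0 = 0
s2 (pos 2,3,6,7): 1⊕0⊕1⊕0 = 0
s4 (pos 4,5,6,7): 1⊕1⊕1⊕0 = 1
Syndrome s4…s1 = 100 → error at position 4.
Flip position 4: 1101110 → 1100110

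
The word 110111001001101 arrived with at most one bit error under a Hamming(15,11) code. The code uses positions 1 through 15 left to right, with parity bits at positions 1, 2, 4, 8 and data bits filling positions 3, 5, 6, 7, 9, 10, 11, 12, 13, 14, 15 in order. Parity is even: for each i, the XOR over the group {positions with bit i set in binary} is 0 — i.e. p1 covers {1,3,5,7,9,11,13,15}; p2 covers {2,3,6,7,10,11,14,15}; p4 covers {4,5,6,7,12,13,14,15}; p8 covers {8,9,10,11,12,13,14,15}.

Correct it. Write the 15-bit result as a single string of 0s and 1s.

s1 (pos 1,3,5,7,9,11,13,15): 1⊕0⊕1⊕0⊕1⊕0⊕1⊕1 = 1
s2 (pos 2,3,6,7,10,11,14,15): 1⊕0⊕1⊕0⊕0⊕0⊕0⊕1 = 1
s4 (pos 4,5,6,7,12,13,14,15): 1⊕1⊕1⊕0⊕1⊕1⊕0⊕1 = 0
s8 (pos 8,9,10,11,12,13,14,15): 0⊕1⊕0⊕0⊕1⊕1⊕0⊕1 = 0
Syndrome s8…s1 = 0011 → error at position 3.
Flip position 3: 110111001001101 → 111111001001101

111111001001101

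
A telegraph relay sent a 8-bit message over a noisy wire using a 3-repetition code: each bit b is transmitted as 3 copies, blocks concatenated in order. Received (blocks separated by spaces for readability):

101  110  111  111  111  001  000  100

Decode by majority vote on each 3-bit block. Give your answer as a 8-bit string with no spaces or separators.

11111000

Block 1 (101): 2 ones → 1
Block 2 (110): 2 ones → 1
Block 3 (111): 3 ones → 1
Block 4 (111): 3 ones → 1
Block 5 (111): 3 ones → 1
Block 6 (001): 1 one → 0
Block 7 (000): 0 ones → 0
Block 8 (100): 1 one → 0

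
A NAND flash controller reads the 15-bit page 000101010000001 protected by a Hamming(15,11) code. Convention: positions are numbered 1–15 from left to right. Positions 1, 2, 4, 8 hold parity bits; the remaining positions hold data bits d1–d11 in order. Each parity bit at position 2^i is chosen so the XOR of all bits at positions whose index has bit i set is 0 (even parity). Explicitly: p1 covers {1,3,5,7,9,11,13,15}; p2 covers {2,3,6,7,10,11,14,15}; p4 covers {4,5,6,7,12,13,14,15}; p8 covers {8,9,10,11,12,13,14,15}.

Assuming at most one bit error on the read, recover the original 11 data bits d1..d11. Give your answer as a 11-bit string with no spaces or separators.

s1 (pos 1,3,5,7,9,11,13,15): 0⊕0⊕0⊕0⊕0⊕0⊕0⊕1 = 1
s2 (pos 2,3,6,7,10,11,14,15): 0⊕0⊕1⊕0⊕0⊕0⊕0⊕1 = 0
s4 (pos 4,5,6,7,12,13,14,15): 1⊕0⊕1⊕0⊕0⊕0⊕0⊕1 = 1
s8 (pos 8,9,10,11,12,13,14,15): 1⊕0⊕0⊕0⊕0⊕0⊕0⊕1 = 0
Syndrome s8…s1 = 0101 → error at position 5.
Flip position 5: 000101010000001 → 000111010000001
Read data bits from positions 3,5,6,7,9,10,11,12,13,14,15: 01100000001

01100000001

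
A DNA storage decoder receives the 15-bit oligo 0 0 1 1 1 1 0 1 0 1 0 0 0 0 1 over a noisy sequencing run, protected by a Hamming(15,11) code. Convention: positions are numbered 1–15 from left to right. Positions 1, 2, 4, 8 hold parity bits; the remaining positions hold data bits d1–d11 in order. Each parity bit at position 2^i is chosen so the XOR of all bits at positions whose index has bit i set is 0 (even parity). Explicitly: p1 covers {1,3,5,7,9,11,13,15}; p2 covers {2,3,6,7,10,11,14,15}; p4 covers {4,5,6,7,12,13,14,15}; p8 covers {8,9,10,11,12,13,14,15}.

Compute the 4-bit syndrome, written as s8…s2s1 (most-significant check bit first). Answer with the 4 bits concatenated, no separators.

s1 (pos 1,3,5,7,9,11,13,15): 0⊕1⊕1⊕0⊕0⊕0⊕0⊕1 = 1
s2 (pos 2,3,6,7,10,11,14,15): 0⊕1⊕1⊕0⊕1⊕0⊕0⊕1 = 0
s4 (pos 4,5,6,7,12,13,14,15): 1⊕1⊕1⊕0⊕0⊕0⊕0⊕1 = 0
s8 (pos 8,9,10,11,12,13,14,15): 1⊕0⊕1⊕0⊕0⊕0⊕0⊕1 = 1
Syndrome s8…s1 = 1001 → error at position 9.

1001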